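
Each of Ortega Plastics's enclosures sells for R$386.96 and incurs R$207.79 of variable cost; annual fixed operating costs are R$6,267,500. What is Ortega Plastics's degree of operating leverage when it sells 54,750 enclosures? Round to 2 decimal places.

2.77

At 54,750 units, contribution = 54,750 × R$179.17 = R$9,809,557.50.
EBIT = R$9,809,557.50 − R$6,267,500 = R$3,542,057.50.
Degree of operating leverage = R$9,809,557.50 / R$3,542,057.50 = 2.7695.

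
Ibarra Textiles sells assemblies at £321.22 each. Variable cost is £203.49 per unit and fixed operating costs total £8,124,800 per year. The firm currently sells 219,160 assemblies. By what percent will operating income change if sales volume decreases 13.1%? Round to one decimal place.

Total contribution margin = 219,160 × £117.73 = £25,801,706.80.
EBIT = £25,801,706.80 − £8,124,800 = £17,676,906.80.
Degree of operating leverage = £25,801,706.80 / £17,676,906.80 = 1.4596.
So EBIT moves 1.4596 × (-13.1%) = -19.1%.

-19.1%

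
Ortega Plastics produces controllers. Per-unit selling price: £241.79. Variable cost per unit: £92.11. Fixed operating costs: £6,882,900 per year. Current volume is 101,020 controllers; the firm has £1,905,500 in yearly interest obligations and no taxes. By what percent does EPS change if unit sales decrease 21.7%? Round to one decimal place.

-51.8%

Total contribution margin = 101,020 × £149.68 = £15,120,673.60.
EBIT = £15,120,673.60 − £6,882,900 = £8,237,773.60.
After interest of £1,905,500.00, pre-tax earnings = £6,332,273.60.
Degree of combined leverage = contribution ÷ (EBIT − I) = £15,120,673.60 ÷ £6,332,273.60 = 2.3879.
%ΔEPS = DCL × %ΔSales = 2.3879 × -21.7% = -51.8%.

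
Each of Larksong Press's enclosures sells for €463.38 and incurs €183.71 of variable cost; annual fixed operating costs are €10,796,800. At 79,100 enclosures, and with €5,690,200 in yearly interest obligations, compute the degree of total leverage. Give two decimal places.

Total contribution margin = 79,100 × €279.67 = €22,121,897.00.
Operating income = contribution − fixed costs = €22,121,897.00 − €10,796,800 = €11,325,097.00. Interest = €5,690,200.00.
DOL = €22,121,897.00 ÷ €11,325,097.00 = 1.9534; DFL = €11,325,097.00 ÷ €5,634,897.00 = 2.0098.
Combined leverage = 1.9534 × 2.0098 = 3.9259.

3.93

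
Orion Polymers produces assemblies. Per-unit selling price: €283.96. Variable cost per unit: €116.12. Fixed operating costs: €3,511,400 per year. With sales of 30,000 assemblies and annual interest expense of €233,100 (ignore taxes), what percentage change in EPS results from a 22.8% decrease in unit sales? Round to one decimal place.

At 30,000 units, contribution = 30,000 × €167.84 = €5,035,200.00.
EBIT = €5,035,200.00 − €3,511,400 = €1,523,800.00.
Interest = €233,100.00, so EBIT − I = €1,290,700.00.
Degree of combined leverage = contribution ÷ (EBIT − I) = €5,035,200.00 ÷ €1,290,700.00 = 3.9011.
EPS therefore changes by 3.9011 × (-22.8%) = -88.9%.

-88.9%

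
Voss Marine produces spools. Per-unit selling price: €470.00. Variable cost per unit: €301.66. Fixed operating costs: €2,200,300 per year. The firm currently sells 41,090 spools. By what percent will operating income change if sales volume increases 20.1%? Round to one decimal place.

Contribution at this volume is 41,090 × €168.34 = €6,917,090.60.
Subtracting fixed costs: EBIT = €6,917,090.60 − €2,200,300 = €4,716,790.60.
So DOL = total CM / EBIT = €6,917,090.60 / €4,716,790.60 = 1.4665.
%ΔEBIT = DOL × %ΔSales = 1.4665 × +20.1% = +29.5%.

+29.5%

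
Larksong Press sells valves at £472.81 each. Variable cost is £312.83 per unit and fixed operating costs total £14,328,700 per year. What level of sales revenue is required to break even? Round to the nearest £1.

£42,347,497

Contribution margin per unit = £472.81 − £312.83 = £159.98, a CM ratio of £159.98 ÷ £472.81 = 0.3384.
Break-even sales = FC ÷ CM ratio = £14,328,700 × £472.81 / £159.98 = £42,347,497.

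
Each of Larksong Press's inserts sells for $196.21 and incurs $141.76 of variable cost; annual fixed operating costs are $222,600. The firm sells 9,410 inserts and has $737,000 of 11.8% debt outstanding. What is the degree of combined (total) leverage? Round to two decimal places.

2.53

Total contribution margin = 9,410 × $54.45 = $512,374.50.
Operating income = contribution − fixed costs = $512,374.50 − $222,600 = $289,774.50. Interest = $86,966.00.
DOL = $512,374.50 ÷ $289,774.50 = 1.7682; DFL = $289,774.50 ÷ $202,808.50 = 1.4288.
DCL = DOL × DFL = 1.7682 × 1.4288 = 2.5264.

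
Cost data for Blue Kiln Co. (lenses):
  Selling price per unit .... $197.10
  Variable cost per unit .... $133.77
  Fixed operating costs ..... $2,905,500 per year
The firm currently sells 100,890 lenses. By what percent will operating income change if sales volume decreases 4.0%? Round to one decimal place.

At 100,890 units, contribution = 100,890 × $63.33 = $6,389,363.70.
Subtracting fixed costs: EBIT = $6,389,363.70 − $2,905,500 = $3,483,863.70.
So DOL = total CM / EBIT = $6,389,363.70 / $3,483,863.70 = 1.8340.
Operating income changes by 1.8340 × -4.0% = -7.3%.

-7.3%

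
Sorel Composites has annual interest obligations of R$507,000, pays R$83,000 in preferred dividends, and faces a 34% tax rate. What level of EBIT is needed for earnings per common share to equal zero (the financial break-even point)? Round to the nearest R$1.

R$632,758

Grossing the preferred dividend up to pre-tax terms: R$83,000 / (1 − 0.34) = R$125,757.58.
Financial break-even EBIT = interest + D_p ÷ (1 − t) = R$507,000 + R$125,757.58 = R$632,757.58.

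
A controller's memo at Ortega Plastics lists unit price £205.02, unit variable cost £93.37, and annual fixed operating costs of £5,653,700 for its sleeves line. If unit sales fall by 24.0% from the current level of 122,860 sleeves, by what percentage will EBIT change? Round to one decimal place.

-40.8%

Contribution at this volume is 122,860 × £111.65 = £13,717,319.00.
Subtracting fixed costs: EBIT = £13,717,319.00 − £5,653,700 = £8,063,619.00.
So DOL = total CM / EBIT = £13,717,319.00 / £8,063,619.00 = 1.7011.
So EBIT moves 1.7011 × (-24.0%) = -40.8%.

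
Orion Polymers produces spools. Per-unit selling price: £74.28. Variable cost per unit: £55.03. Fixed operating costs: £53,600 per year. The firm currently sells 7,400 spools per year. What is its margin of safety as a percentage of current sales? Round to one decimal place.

62.4%

Unit CM = price − variable cost = £74.28 − £55.03 = £19.25. Break-even units = £53,600 ÷ £19.25 = 2,784.42; break-even revenue = 2,784.42 × £74.28 = £206,826.39.
Actual sales revenue = 7,400 × £74.28 = £549,672.00.
Margin of safety = (£549,672.00 − £206,826.39) ÷ £549,672.00 = 62.4%.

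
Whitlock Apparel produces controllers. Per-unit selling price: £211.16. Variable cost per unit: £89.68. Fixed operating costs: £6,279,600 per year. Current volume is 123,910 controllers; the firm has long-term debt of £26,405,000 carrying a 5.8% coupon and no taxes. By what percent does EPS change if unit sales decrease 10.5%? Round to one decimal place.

-21.8%

Contribution at this volume is 123,910 × £121.48 = £15,052,586.80.
Subtracting fixed costs: EBIT = £15,052,586.80 − £6,279,600 = £8,772,986.80.
After interest of £1,531,490.00, pre-tax earnings = £7,241,496.80.
DCL = total CM / (EBIT − I) = £15,052,586.80 / £7,241,496.80 = 2.0787.
%ΔEPS = DCL × %ΔSales = 2.0787 × -10.5% = -21.8%.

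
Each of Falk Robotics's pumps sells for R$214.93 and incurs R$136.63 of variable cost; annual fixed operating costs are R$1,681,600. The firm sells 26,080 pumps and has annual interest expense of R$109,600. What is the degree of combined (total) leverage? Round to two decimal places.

8.14

Contribution at this volume is 26,080 × R$78.30 = R$2,042,064.00.
EBIT = R$2,042,064.00 − R$1,681,600 = R$360,464.00. Interest = R$109,600.00.
DOL = R$2,042,064.00 ÷ R$360,464.00 = 5.6651; DFL = R$360,464.00 ÷ R$250,864.00 = 1.4369.
Combined leverage = 5.6651 × 1.4369 = 8.1402.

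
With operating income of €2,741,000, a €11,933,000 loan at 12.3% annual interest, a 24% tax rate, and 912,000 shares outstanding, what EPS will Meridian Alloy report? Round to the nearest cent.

Pre-tax income = €2,741,000 − €1,467,759.00 = €1,273,241.00.
After tax at 24%: net income = €1,273,241.00 × 0.76 = €967,663.16.
Per share: €967,663.16 / 912,000 shares = €1.06.

€1.06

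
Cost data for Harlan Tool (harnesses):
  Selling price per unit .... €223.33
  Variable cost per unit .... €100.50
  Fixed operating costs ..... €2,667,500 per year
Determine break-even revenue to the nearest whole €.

CM per unit = €223.33 − €100.50 = €122.83; CM ratio = €122.83 / €223.33 = 0.5500.
Break-even sales = FC ÷ CM ratio = €2,667,500 × €223.33 / €122.83 = €4,850,059.

€4,850,059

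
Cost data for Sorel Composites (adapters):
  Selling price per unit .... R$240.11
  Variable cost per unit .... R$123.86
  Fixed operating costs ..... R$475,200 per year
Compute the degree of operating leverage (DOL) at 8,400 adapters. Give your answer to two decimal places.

1.95

Contribution at this volume is 8,400 × R$116.25 = R$976,500.00.
EBIT = R$976,500.00 − R$475,200 = R$501,300.00.
DOL = contribution ÷ EBIT = R$976,500.00 ÷ R$501,300.00 = 1.9479.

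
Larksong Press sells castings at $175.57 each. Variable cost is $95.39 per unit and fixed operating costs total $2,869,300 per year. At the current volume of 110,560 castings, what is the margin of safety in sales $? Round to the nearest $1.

Unit CM = price − variable cost = $175.57 − $95.39 = $80.18. Break-even units = $2,869,300 ÷ $80.18 = 35,785.73; break-even revenue = 35,785.73 × $175.57 = $6,282,900.99.
Current sales = 110,560 × $175.57 = $19,411,019.20.
Margin of safety = $19,411,019.20 − $6,282,900.99 = $13,128,118.

$13,128,118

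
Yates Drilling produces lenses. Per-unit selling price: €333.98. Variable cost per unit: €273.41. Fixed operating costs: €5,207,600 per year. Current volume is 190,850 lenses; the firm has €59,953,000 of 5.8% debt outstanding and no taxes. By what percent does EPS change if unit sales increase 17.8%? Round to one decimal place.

+71.6%

Total contribution margin = 190,850 × €60.57 = €11,559,784.50.
Operating income = contribution − fixed costs = €11,559,784.50 − €5,207,600 = €6,352,184.50.
After interest of €3,477,274.00, pre-tax earnings = €2,874,910.50.
DCL = total CM / (EBIT − I) = €11,559,784.50 / €2,874,910.50 = 4.0209.
%ΔEPS = DCL × %ΔSales = 4.0209 × +17.8% = +71.6%.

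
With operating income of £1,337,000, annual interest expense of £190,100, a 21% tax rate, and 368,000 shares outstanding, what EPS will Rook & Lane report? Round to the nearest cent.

£2.46

Pre-tax income = £1,337,000 − £190,100.00 = £1,146,900.00.
Net income = £1,146,900.00 × (1 − 0.21) = £906,051.00.
Per share: £906,051.00 / 368,000 shares = £2.46.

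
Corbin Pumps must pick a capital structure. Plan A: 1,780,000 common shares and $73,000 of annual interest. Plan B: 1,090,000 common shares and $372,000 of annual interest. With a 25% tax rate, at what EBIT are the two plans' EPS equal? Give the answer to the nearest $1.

At indifference, (EBIT − 73,000)(1 − t)/1,780,000 = (EBIT − 372,000)(1 − t)/1,090,000.
The (1 − t) factor cancels: (EBIT − 73,000) × 1,090,000 = (EBIT − 372,000) × 1,780,000.
EBIT × (1,780,000 − 1,090,000) = 372,000 × 1,780,000 − 73,000 × 1,090,000 = 582,590,000,000, so EBIT = 582,590,000,000 ÷ 690,000 = 844,333.33.

$844,333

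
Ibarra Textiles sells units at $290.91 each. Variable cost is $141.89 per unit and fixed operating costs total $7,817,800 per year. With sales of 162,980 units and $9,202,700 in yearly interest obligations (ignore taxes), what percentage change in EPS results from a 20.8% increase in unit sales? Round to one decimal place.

+69.5%

Total contribution margin = 162,980 × $149.02 = $24,287,279.60.
EBIT = $24,287,279.60 − $7,817,800 = $16,469,479.60.
After interest of $9,202,700.00, pre-tax earnings = $7,266,779.60.
DCL = total CM / (EBIT − I) = $24,287,279.60 / $7,266,779.60 = 3.3422.
EPS therefore changes by 3.3422 × (+20.8%) = +69.5%.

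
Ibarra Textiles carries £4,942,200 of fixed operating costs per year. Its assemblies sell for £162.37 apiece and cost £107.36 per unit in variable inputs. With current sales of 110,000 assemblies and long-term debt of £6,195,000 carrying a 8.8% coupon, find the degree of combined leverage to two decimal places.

Total contribution margin = 110,000 × £55.01 = £6,051,100.00.
EBIT = £6,051,100.00 − £4,942,200 = £1,108,900.00. Interest = £545,160.00, so EBIT − I = £563,740.00.
DCL = contribution ÷ (EBIT − I) = £6,051,100.00 ÷ £563,740.00 = 10.7338.

10.73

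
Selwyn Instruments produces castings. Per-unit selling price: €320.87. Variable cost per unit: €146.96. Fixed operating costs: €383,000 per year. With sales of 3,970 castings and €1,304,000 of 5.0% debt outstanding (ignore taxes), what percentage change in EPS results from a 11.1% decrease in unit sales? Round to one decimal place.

Total contribution margin = 3,970 × €173.91 = €690,422.70.
Subtracting fixed costs: EBIT = €690,422.70 − €383,000 = €307,422.70.
Interest = €65,200.00, so EBIT − I = €242,222.70.
Degree of combined leverage = contribution ÷ (EBIT − I) = €690,422.70 ÷ €242,222.70 = 2.8504.
EPS therefore changes by 2.8504 × (-11.1%) = -31.6%.

-31.6%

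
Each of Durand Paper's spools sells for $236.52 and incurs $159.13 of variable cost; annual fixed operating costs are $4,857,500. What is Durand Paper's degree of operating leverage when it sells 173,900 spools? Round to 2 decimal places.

Total contribution margin = 173,900 × $77.39 = $13,458,121.00.
Subtracting fixed costs: EBIT = $13,458,121.00 − $4,857,500 = $8,600,621.00.
Degree of operating leverage = $13,458,121.00 / $8,600,621.00 = 1.5648.

1.56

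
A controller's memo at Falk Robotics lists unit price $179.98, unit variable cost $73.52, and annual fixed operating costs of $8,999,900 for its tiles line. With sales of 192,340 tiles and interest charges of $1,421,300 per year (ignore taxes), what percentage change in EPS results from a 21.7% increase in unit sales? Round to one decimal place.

+44.2%

Contribution at this volume is 192,340 × $106.46 = $20,476,516.40.
Operating income = contribution − fixed costs = $20,476,516.40 − $8,999,900 = $11,476,616.40.
After interest of $1,421,300.00, pre-tax earnings = $10,055,316.40.
DCL = total CM / (EBIT − I) = $20,476,516.40 / $10,055,316.40 = 2.0364.
%ΔEPS = DCL × %ΔSales = 2.0364 × +21.7% = +44.2%.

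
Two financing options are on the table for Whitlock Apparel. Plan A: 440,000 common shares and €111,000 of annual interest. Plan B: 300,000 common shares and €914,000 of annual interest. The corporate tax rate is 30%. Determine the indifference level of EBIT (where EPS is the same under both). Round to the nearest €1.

€2,634,714

At indifference, (EBIT − 111,000)(1 − t)/440,000 = (EBIT − 914,000)(1 − t)/300,000.
Cancelling (1 − t) and cross-multiplying: 300,000·(EBIT − 111,000) = 440,000·(EBIT − 914,000).
Solving, EBIT = (914,000·440,000 − 111,000·300,000) / (440,000 − 300,000) = 368,860,000,000 / 140,000 = 2,634,714.29.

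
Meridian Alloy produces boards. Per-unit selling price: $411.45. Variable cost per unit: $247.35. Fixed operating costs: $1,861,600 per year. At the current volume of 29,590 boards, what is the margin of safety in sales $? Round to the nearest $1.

Contribution margin per unit = $411.45 − $247.35 = $164.10. Break-even units = $1,861,600 ÷ $164.10 = 11,344.30; break-even revenue = 11,344.30 × $411.45 = $4,667,613.16.
Actual sales revenue = 29,590 × $411.45 = $12,174,805.50.
Margin of safety = $12,174,805.50 − $4,667,613.16 = $7,507,192.

$7,507,192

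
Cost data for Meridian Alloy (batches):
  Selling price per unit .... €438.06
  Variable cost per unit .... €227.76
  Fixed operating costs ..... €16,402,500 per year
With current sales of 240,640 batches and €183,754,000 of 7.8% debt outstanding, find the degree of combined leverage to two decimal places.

At 240,640 units, contribution = 240,640 × €210.30 = €50,606,592.00.
Subtracting fixed costs: EBIT = €50,606,592.00 − €16,402,500 = €34,204,092.00. Interest = €14,332,812.00, so EBIT − I = €19,871,280.00.
Degree of total leverage = total CM / (EBIT − interest) = €50,606,592.00 / €19,871,280.00 = 2.5467.

2.55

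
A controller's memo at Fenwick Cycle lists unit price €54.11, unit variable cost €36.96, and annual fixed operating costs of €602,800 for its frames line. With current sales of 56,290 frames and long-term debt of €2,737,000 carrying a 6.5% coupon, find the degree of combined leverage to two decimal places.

Total contribution margin = 56,290 × €17.15 = €965,373.50.
Operating income = contribution − fixed costs = €965,373.50 − €602,800 = €362,573.50. Interest = €177,905.00, so EBIT − I = €184,668.50.
Degree of total leverage = total CM / (EBIT − interest) = €965,373.50 / €184,668.50 = 5.2276.

5.23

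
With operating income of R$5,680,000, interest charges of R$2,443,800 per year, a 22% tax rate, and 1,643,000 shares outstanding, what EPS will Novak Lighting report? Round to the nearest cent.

Interest = R$2,443,800.00, so EBT = R$5,680,000 − R$2,443,800.00 = R$3,236,200.00.
Net income = R$3,236,200.00 × (1 − 0.22) = R$2,524,236.00.
EPS = R$2,524,236.00 ÷ 1,643,000 = R$1.54.

R$1.54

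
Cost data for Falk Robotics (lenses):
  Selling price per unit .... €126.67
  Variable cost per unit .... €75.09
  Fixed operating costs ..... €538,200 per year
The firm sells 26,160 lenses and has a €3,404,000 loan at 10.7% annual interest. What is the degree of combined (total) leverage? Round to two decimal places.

3.02

Contribution at this volume is 26,160 × €51.58 = €1,349,332.80.
Subtracting fixed costs: EBIT = €1,349,332.80 − €538,200 = €811,132.80. Interest = €364,228.00.
DOL = €1,349,332.80 ÷ €811,132.80 = 1.6635; DFL = €811,132.80 ÷ €446,904.80 = 1.8150.
Combined leverage = 1.6635 × 1.8150 = 3.0193.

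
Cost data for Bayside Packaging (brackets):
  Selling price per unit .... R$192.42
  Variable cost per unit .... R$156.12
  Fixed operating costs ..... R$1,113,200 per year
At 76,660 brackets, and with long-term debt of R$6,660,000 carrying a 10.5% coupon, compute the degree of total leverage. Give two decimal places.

2.87

Contribution at this volume is 76,660 × R$36.30 = R$2,782,758.00.
Operating income = contribution − fixed costs = R$2,782,758.00 − R$1,113,200 = R$1,669,558.00. Interest = R$699,300.00, so EBIT − I = R$970,258.00.
Degree of total leverage = total CM / (EBIT − interest) = R$2,782,758.00 / R$970,258.00 = 2.8681.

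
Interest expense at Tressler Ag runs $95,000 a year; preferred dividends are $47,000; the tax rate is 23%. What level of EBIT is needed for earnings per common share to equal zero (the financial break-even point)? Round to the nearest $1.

$156,039

Preferred dividends are paid after tax, so their pre-tax equivalent is $47,000 ÷ (1 − 0.23) = $61,038.96.
EPS = 0 when EBIT covers interest plus the pre-tax preferred burden: $95,000 + $61,038.96 = $156,038.96.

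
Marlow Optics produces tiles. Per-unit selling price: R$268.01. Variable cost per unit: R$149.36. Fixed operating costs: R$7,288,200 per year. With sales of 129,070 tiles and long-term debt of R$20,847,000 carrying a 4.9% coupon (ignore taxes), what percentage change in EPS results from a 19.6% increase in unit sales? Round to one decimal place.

Total contribution margin = 129,070 × R$118.65 = R$15,314,155.50.
Operating income = contribution − fixed costs = R$15,314,155.50 − R$7,288,200 = R$8,025,955.50.
Interest = R$1,021,503.00, so EBIT − I = R$7,004,452.50.
DCL = total CM / (EBIT − I) = R$15,314,155.50 / R$7,004,452.50 = 2.1863.
%ΔEPS = DCL × %ΔSales = 2.1863 × +19.6% = +42.9%.

+42.9%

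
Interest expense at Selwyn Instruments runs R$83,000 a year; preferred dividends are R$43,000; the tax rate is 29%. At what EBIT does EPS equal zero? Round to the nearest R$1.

R$143,563

Preferred dividends are paid after tax, so their pre-tax equivalent is R$43,000 ÷ (1 − 0.29) = R$60,563.38.
EPS = 0 when EBIT covers interest plus the pre-tax preferred burden: R$83,000 + R$60,563.38 = R$143,563.38.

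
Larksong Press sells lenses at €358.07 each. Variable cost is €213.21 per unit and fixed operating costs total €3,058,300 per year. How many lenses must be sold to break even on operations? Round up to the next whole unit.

21,113 lenses

Each unit contributes €358.07 − €213.21 = €144.86.
Units to break even: €3,058,300 ÷ €144.86 = 21,112.11, rounded up to 21,113.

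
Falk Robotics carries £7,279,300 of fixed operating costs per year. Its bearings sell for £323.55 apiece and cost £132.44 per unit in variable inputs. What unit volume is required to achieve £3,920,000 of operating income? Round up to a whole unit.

Unit CM = price − variable cost = £323.55 − £132.44 = £191.11.
Required volume = (fixed costs + target profit) ÷ CM = (£7,279,300 + £3,920,000) ÷ £191.11 = 58,601.33, so 58,602 bearings.

58,602 bearings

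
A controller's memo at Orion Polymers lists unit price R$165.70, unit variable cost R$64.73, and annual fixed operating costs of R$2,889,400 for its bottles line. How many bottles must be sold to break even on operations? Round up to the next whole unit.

Contribution margin per unit = R$165.70 − R$64.73 = R$100.97.
Break-even Q = R$2,889,400 / R$100.97 = 28,616.42 → 28,617 bottles.

28,617 bottles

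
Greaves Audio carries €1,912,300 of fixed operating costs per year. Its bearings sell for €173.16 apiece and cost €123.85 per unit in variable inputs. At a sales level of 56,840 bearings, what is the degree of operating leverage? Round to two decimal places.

Contribution at this volume is 56,840 × €49.31 = €2,802,780.40.
Operating income = contribution − fixed costs = €2,802,780.40 − €1,912,300 = €890,480.40.
Degree of operating leverage = €2,802,780.40 / €890,480.40 = 3.1475.

3.15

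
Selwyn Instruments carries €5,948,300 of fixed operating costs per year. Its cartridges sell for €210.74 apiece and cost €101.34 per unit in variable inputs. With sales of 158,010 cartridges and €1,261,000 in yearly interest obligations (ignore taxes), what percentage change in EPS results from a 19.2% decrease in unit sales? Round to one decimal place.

-32.9%

At 158,010 units, contribution = 158,010 × €109.40 = €17,286,294.00.
Operating income = contribution − fixed costs = €17,286,294.00 − €5,948,300 = €11,337,994.00.
Interest = €1,261,000.00, so EBIT − I = €10,076,994.00.
DCL = total CM / (EBIT − I) = €17,286,294.00 / €10,076,994.00 = 1.7154.
%ΔEPS = DCL × %ΔSales = 1.7154 × -19.2% = -32.9%.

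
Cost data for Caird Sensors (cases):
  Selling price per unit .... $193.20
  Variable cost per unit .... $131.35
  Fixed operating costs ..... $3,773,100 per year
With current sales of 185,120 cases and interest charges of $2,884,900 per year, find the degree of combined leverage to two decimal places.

2.39

Contribution at this volume is 185,120 × $61.85 = $11,449,672.00.
Operating income = contribution − fixed costs = $11,449,672.00 − $3,773,100 = $7,676,572.00. Interest = $2,884,900.00, so EBIT − I = $4,791,672.00.
Degree of total leverage = total CM / (EBIT − interest) = $11,449,672.00 / $4,791,672.00 = 2.3895.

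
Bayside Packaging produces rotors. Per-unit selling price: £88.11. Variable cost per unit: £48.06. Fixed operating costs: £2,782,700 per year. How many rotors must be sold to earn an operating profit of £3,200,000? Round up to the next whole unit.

Unit CM = price − variable cost = £88.11 − £48.06 = £40.05.
Units = (FC + target) / CM = (£2,782,700 + £3,200,000) / £40.05 = 149,380.77, so 149,381 rotors.

149,381 rotors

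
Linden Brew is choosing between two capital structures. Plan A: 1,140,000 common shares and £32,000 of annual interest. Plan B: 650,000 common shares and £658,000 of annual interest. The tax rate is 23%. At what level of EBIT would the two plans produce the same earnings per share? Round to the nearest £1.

Set EPS_A = EPS_B: (EBIT − £32,000)(1 − 0.23) ÷ 1,140,000 = (EBIT − £658,000)(1 − 0.23) ÷ 650,000.
Cancelling (1 − t) and cross-multiplying: 650,000·(EBIT − 32,000) = 1,140,000·(EBIT − 658,000).
Solving, EBIT = (658,000·1,140,000 − 32,000·650,000) / (1,140,000 − 650,000) = 729,320,000,000 / 490,000 = 1,488,408.16.

£1,488,408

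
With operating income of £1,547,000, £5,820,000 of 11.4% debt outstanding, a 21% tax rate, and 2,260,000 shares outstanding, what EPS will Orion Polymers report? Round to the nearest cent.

Pre-tax income = £1,547,000 − £663,480.00 = £883,520.00.
After tax at 21%: net income = £883,520.00 × 0.79 = £697,980.80.
EPS = £697,980.80 ÷ 2,260,000 = £0.31.

£0.31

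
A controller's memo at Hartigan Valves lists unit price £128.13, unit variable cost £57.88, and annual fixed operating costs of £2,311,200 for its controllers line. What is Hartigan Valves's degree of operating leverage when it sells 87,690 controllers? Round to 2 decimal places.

At 87,690 units, contribution = 87,690 × £70.25 = £6,160,222.50.
Operating income = contribution − fixed costs = £6,160,222.50 − £2,311,200 = £3,849,022.50.
Degree of operating leverage = £6,160,222.50 / £3,849,022.50 = 1.6005.

1.60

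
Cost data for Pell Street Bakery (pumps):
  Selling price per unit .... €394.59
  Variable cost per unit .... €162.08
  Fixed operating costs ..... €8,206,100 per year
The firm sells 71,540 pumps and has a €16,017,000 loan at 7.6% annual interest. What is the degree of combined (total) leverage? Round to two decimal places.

2.31

At 71,540 units, contribution = 71,540 × €232.51 = €16,633,765.40.
Operating income = contribution − fixed costs = €16,633,765.40 − €8,206,100 = €8,427,665.40. Interest = €1,217,292.00.
DOL = €16,633,765.40 ÷ €8,427,665.40 = 1.9737; DFL = €8,427,665.40 ÷ €7,210,373.40 = 1.1688.
Combined leverage = 1.9737 × 1.1688 = 2.3069.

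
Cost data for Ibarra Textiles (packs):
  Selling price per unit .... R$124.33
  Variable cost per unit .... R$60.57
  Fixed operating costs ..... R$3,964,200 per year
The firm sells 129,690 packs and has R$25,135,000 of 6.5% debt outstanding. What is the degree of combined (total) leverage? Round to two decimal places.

3.10

Contribution at this volume is 129,690 × R$63.76 = R$8,269,034.40.
Subtracting fixed costs: EBIT = R$8,269,034.40 − R$3,964,200 = R$4,304,834.40. Interest = R$1,633,775.00.
DOL = R$8,269,034.40 ÷ R$4,304,834.40 = 1.9209; DFL = R$4,304,834.40 ÷ R$2,671,059.40 = 1.6117.
DCL = DOL × DFL = 1.9209 × 1.6117 = 3.0959.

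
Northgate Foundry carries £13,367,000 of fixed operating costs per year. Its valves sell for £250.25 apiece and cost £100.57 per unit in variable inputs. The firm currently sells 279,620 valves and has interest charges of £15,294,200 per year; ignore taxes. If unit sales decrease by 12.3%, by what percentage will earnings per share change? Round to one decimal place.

-39.0%

Contribution at this volume is 279,620 × £149.68 = £41,853,521.60.
EBIT = £41,853,521.60 − £13,367,000 = £28,486,521.60.
Interest = £15,294,200.00, so EBIT − I = £13,192,321.60.
DCL = total CM / (EBIT − I) = £41,853,521.60 / £13,192,321.60 = 3.1726.
%ΔEPS = DCL × %ΔSales = 3.1726 × -12.3% = -39.0%.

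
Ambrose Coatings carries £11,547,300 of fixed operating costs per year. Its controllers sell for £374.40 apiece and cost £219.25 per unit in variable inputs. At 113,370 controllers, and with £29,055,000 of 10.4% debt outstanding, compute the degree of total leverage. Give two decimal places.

5.82

Contribution at this volume is 113,370 × £155.15 = £17,589,355.50.
EBIT = £17,589,355.50 − £11,547,300 = £6,042,055.50. Interest = £3,021,720.00.
DOL = £17,589,355.50 ÷ £6,042,055.50 = 2.9112; DFL = £6,042,055.50 ÷ £3,020,335.50 = 2.0005.
DCL = DOL × DFL = 2.9112 × 2.0005 = 5.8239.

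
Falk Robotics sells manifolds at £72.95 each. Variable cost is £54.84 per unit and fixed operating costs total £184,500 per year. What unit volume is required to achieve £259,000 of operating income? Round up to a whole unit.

24,490 manifolds

Unit CM = price − variable cost = £72.95 − £54.84 = £18.11.
Units = (FC + target) / CM = (£184,500 + £259,000) / £18.11 = 24,489.23, so 24,490 manifolds.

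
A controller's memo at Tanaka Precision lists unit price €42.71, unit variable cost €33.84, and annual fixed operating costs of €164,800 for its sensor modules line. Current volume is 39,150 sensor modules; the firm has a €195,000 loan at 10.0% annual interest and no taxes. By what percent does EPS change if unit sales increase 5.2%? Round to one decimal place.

At 39,150 units, contribution = 39,150 × €8.87 = €347,260.50.
Operating income = contribution − fixed costs = €347,260.50 − €164,800 = €182,460.50.
After interest of €19,500.00, pre-tax earnings = €162,960.50.
Degree of combined leverage = contribution ÷ (EBIT − I) = €347,260.50 ÷ €162,960.50 = 2.1309.
%ΔEPS = DCL × %ΔSales = 2.1309 × +5.2% = +11.1%.

+11.1%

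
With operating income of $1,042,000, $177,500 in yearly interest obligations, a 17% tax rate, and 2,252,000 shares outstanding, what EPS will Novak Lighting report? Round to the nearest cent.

$0.32

Pre-tax income = $1,042,000 − $177,500.00 = $864,500.00.
After tax at 17%: net income = $864,500.00 × 0.83 = $717,535.00.
Per share: $717,535.00 / 2,252,000 shares = $0.32.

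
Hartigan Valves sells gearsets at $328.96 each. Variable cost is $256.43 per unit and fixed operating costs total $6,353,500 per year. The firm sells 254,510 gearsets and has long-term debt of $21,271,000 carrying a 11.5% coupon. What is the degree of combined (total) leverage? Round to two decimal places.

1.91

Total contribution margin = 254,510 × $72.53 = $18,459,610.30.
EBIT = $18,459,610.30 − $6,353,500 = $12,106,110.30. Interest = $2,446,165.00, so EBIT − I = $9,659,945.30.
DCL = contribution ÷ (EBIT − I) = $18,459,610.30 ÷ $9,659,945.30 = 1.9109.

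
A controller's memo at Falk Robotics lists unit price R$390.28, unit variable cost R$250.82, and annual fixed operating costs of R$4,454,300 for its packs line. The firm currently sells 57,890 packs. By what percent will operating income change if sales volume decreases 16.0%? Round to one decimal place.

-35.7%

Total contribution margin = 57,890 × R$139.46 = R$8,073,339.40.
Subtracting fixed costs: EBIT = R$8,073,339.40 − R$4,454,300 = R$3,619,039.40.
DOL = contribution ÷ EBIT = R$8,073,339.40 ÷ R$3,619,039.40 = 2.2308.
Operating income changes by 2.2308 × -16.0% = -35.7%.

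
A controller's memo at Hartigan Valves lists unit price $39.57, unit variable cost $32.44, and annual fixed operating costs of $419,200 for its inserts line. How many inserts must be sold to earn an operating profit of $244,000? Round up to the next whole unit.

Unit CM = price − variable cost = $39.57 − $32.44 = $7.13.
Need Q such that Q × $7.13 − $419,200 = $244,000, i.e. Q = $663,200 / $7.13 = 93,015.43 → 93,016.

93,016 inserts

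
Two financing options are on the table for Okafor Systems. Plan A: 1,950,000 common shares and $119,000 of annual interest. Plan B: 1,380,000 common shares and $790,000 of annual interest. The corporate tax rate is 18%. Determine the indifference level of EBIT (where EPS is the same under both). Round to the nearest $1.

Set EPS_A = EPS_B: (EBIT − $119,000)(1 − 0.18) ÷ 1,950,000 = (EBIT − $790,000)(1 − 0.18) ÷ 1,380,000.
Cancelling (1 − t) and cross-multiplying: 1,380,000·(EBIT − 119,000) = 1,950,000·(EBIT − 790,000).
EBIT × (1,950,000 − 1,380,000) = 790,000 × 1,950,000 − 119,000 × 1,380,000 = 1,376,280,000,000, so EBIT = 1,376,280,000,000 ÷ 570,000 = 2,414,526.32.

$2,414,526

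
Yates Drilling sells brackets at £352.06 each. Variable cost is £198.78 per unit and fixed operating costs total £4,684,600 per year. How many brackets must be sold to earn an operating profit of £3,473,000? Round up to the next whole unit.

53,221 brackets

Each unit contributes £352.06 − £198.78 = £153.28.
Need Q such that Q × £153.28 − £4,684,600 = £3,473,000, i.e. Q = £8,157,600 / £153.28 = 53,220.25 → 53,221.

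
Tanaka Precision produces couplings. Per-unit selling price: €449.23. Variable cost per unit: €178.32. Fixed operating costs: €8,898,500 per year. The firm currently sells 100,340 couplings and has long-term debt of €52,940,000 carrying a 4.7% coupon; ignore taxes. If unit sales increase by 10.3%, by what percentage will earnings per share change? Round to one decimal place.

At 100,340 units, contribution = 100,340 × €270.91 = €27,183,109.40.
EBIT = €27,183,109.40 − €8,898,500 = €18,284,609.40.
After interest of €2,488,180.00, pre-tax earnings = €15,796,429.40.
Degree of combined leverage = contribution ÷ (EBIT − I) = €27,183,109.40 ÷ €15,796,429.40 = 1.7208.
%ΔEPS = DCL × %ΔSales = 1.7208 × +10.3% = +17.7%.

+17.7%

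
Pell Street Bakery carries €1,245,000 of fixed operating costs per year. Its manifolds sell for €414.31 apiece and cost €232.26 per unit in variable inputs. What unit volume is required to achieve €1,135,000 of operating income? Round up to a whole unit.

13,074 manifolds

Unit CM = price − variable cost = €414.31 − €232.26 = €182.05.
Units = (FC + target) / CM = (€1,245,000 + €1,135,000) / €182.05 = 13,073.33, so 13,074 manifolds.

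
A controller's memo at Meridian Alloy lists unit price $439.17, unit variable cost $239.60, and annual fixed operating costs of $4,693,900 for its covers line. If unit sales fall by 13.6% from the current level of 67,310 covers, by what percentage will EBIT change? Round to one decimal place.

-20.9%

Contribution at this volume is 67,310 × $199.57 = $13,433,056.70.
Subtracting fixed costs: EBIT = $13,433,056.70 − $4,693,900 = $8,739,156.70.
DOL = contribution ÷ EBIT = $13,433,056.70 ÷ $8,739,156.70 = 1.5371.
So EBIT moves 1.5371 × (-13.6%) = -20.9%.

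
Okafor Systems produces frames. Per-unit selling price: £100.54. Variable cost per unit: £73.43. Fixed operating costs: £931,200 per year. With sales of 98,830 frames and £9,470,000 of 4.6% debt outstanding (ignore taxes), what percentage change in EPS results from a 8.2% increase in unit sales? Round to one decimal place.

+16.7%

At 98,830 units, contribution = 98,830 × £27.11 = £2,679,281.30.
Operating income = contribution − fixed costs = £2,679,281.30 − £931,200 = £1,748,081.30.
Interest = £435,620.00, so EBIT − I = £1,312,461.30.
Degree of combined leverage = contribution ÷ (EBIT − I) = £2,679,281.30 ÷ £1,312,461.30 = 2.0414.
EPS therefore changes by 2.0414 × (+8.2%) = +16.7%.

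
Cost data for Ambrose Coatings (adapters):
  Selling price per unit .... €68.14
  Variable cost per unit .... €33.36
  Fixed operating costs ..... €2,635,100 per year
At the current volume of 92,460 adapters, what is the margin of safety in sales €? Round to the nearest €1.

€1,137,610

Contribution margin per unit = €68.14 − €33.36 = €34.78. Break-even units = €2,635,100 ÷ €34.78 = 75,764.81; break-even revenue = 75,764.81 × €68.14 = €5,162,613.97.
Current sales = 92,460 × €68.14 = €6,300,224.40.
Margin of safety = €6,300,224.40 − €5,162,613.97 = €1,137,610.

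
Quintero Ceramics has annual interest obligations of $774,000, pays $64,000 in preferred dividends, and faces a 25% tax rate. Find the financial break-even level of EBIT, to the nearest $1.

$859,333

Preferred dividends are paid after tax, so their pre-tax equivalent is $64,000 ÷ (1 − 0.25) = $85,333.33.
Financial break-even EBIT = interest + D_p ÷ (1 − t) = $774,000 + $85,333.33 = $859,333.33.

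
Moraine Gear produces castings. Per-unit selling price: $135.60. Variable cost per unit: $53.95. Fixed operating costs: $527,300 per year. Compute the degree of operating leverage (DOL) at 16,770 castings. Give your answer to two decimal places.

1.63

Total contribution margin = 16,770 × $81.65 = $1,369,270.50.
Subtracting fixed costs: EBIT = $1,369,270.50 − $527,300 = $841,970.50.
DOL = contribution ÷ EBIT = $1,369,270.50 ÷ $841,970.50 = 1.6263.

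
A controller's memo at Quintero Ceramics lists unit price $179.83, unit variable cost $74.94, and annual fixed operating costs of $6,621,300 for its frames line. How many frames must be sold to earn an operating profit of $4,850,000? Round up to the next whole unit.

109,366 frames

Each unit contributes $179.83 − $74.94 = $104.89.
Units = (FC + target) / CM = ($6,621,300 + $4,850,000) / $104.89 = 109,365.05, so 109,366 frames.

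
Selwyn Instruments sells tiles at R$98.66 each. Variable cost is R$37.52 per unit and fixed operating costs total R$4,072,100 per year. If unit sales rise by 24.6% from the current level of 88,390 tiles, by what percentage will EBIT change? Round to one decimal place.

+99.8%

At 88,390 units, contribution = 88,390 × R$61.14 = R$5,404,164.60.
Subtracting fixed costs: EBIT = R$5,404,164.60 − R$4,072,100 = R$1,332,064.60.
So DOL = total CM / EBIT = R$5,404,164.60 / R$1,332,064.60 = 4.0570.
%ΔEBIT = DOL × %ΔSales = 4.0570 × +24.6% = +99.8%.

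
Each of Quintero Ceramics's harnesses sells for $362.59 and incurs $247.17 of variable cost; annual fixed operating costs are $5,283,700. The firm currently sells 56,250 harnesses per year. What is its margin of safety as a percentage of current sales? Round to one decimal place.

18.6%

Unit CM = price − variable cost = $362.59 − $247.17 = $115.42. Break-even units = $5,283,700 ÷ $115.42 = 45,778.03; break-even revenue = 45,778.03 × $362.59 = $16,598,655.20.
Actual sales revenue = 56,250 × $362.59 = $20,395,687.50.
Margin of safety = ($20,395,687.50 − $16,598,655.20) ÷ $20,395,687.50 = 18.6%.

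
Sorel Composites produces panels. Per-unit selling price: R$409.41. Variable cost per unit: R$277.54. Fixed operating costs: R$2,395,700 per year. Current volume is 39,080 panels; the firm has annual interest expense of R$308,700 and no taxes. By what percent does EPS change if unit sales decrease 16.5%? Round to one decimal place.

Total contribution margin = 39,080 × R$131.87 = R$5,153,479.60.
EBIT = R$5,153,479.60 − R$2,395,700 = R$2,757,779.60.
Interest = R$308,700.00, so EBIT − I = R$2,449,079.60.
DCL = total CM / (EBIT − I) = R$5,153,479.60 / R$2,449,079.60 = 2.1043.
EPS therefore changes by 2.1043 × (-16.5%) = -34.7%.

-34.7%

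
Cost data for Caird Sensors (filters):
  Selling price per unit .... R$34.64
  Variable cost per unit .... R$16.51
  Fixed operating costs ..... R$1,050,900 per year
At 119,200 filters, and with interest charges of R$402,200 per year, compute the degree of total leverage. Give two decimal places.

Contribution at this volume is 119,200 × R$18.13 = R$2,161,096.00.
Subtracting fixed costs: EBIT = R$2,161,096.00 − R$1,050,900 = R$1,110,196.00. Interest = R$402,200.00.
DOL = R$2,161,096.00 ÷ R$1,110,196.00 = 1.9466; DFL = R$1,110,196.00 ÷ R$707,996.00 = 1.5681.
DCL = DOL × DFL = 1.9466 × 1.5681 = 3.0525.

3.05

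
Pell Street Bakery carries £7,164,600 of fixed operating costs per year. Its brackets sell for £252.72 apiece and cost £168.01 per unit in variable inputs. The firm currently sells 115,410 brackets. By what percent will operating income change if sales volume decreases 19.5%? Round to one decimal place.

-73.0%

At 115,410 units, contribution = 115,410 × £84.71 = £9,776,381.10.
Operating income = contribution − fixed costs = £9,776,381.10 − £7,164,600 = £2,611,781.10.
DOL = contribution ÷ EBIT = £9,776,381.10 ÷ £2,611,781.10 = 3.7432.
Operating income changes by 3.7432 × -19.5% = -73.0%.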